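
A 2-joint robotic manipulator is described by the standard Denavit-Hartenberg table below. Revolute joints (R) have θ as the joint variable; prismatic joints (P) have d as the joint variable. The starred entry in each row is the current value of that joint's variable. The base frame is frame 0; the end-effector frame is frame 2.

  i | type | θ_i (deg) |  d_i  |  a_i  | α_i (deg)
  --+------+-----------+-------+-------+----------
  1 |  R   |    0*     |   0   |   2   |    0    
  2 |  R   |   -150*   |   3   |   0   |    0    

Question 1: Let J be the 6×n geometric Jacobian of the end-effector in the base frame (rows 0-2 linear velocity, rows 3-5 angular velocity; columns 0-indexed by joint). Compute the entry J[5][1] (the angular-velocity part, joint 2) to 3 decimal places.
axis z_1 = (0.0000,0.0000,1.0000); lever o_n−o_1 = (0.0000,0.0000,3.0000)
cross product → J_v[:, 1] = (0.0000,0.0000,0.0000)
J_ω[:, 1] = z_1
entry J[5][1] = 1.0000

1.000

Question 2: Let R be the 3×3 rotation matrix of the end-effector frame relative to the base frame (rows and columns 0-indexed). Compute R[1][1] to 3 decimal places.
-0.866

End-effector y-axis (col 1 of R) = (0.5000,-0.8660,0.0000)
R[1][1] = -0.8660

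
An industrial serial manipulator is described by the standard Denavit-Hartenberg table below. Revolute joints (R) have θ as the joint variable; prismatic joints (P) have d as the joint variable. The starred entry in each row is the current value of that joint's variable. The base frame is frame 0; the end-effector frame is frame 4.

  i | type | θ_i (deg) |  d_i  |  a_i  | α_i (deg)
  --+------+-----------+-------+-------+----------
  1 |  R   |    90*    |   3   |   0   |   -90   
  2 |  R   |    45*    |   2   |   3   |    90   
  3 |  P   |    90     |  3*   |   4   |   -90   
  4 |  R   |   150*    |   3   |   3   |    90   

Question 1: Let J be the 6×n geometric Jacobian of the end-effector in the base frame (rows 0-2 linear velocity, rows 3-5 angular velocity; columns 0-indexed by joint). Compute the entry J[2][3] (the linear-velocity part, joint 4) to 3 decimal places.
1.837

axis z_3 = (-0.0000,-0.7071,0.7071); lever o_n−o_3 = (2.5981,-3.1820,1.0607)
cross product → J_v[:, 3] = (1.5000,1.8371,1.8371)
J_ω[:, 3] = z_3
entry J[2][3] = 1.8371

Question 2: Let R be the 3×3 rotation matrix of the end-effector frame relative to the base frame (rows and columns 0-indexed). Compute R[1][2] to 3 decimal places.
-0.612

End-effector z-axis (col 2 of R) = (-0.5000,-0.6124,-0.6124)
R[1][2] = -0.6124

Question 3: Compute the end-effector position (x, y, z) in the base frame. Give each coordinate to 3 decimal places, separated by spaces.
-3.402 1.061 4.061

after link 1: o_1 = (0.0000, 0.0000, 3.0000)
after link 2: o_2 = (-2.0000, 2.1213, 0.8787)
after link 3: o_3 = (-6.0000, 4.2426, 3.0000)
after link 4: o_4 = (-3.4019, 1.0607, 4.0607)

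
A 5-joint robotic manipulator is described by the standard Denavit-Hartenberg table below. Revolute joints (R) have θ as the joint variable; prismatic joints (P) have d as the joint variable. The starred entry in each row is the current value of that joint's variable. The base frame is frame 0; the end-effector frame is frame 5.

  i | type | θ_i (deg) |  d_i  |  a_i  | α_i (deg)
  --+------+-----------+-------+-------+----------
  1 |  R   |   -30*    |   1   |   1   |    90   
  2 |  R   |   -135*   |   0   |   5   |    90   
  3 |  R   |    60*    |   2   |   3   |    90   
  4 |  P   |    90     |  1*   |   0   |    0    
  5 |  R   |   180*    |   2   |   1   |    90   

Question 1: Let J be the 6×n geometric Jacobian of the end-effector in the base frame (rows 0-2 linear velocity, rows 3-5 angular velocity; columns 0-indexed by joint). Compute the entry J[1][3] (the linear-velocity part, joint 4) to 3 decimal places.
0.739

prismatic axis z_3 = (-0.2803,0.7392,-0.6124)
J_v[:, 3] = z_3; J_ω[:, 3] = (0,0,0)
entry J[1][3] = 0.7392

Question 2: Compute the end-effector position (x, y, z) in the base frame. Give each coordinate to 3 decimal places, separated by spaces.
after link 1: o_1 = (0.8660, -0.5000, 1.0000)
after link 2: o_2 = (-2.1958, 1.2678, -2.5355)
after link 3: o_3 = (-5.6382, 0.2552, -2.1820)
after link 4: o_4 = (-5.9185, 0.9944, -2.7944)
after link 5: o_5 = (-5.8668, 2.1192, -4.7262)

-5.867 2.119 -4.726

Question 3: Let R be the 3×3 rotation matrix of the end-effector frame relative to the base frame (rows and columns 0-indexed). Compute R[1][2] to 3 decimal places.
End-effector z-axis (col 2 of R) = (0.7392,0.5732,0.3536)
R[1][2] = 0.5732

0.573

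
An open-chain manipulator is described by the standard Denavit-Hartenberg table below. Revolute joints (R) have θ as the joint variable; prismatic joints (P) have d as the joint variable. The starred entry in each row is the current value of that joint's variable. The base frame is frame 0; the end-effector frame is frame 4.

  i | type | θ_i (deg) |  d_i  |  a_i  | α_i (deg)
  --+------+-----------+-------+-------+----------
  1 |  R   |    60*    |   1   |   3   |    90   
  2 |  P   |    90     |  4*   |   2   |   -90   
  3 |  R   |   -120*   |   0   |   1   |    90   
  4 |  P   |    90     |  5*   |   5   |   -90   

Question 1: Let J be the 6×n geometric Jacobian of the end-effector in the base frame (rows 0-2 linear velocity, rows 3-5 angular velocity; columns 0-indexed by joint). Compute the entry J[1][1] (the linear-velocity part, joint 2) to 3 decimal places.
-0.500

prismatic axis z_1 = (0.8660,-0.5000,0.0000)
J_v[:, 1] = z_1; J_ω[:, 1] = (0,0,0)
entry J[1][1] = -0.5000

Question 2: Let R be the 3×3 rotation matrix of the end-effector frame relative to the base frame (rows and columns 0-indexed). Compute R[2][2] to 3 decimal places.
End-effector z-axis (col 2 of R) = (-0.7500,0.4330,0.5000)
R[2][2] = 0.5000

0.500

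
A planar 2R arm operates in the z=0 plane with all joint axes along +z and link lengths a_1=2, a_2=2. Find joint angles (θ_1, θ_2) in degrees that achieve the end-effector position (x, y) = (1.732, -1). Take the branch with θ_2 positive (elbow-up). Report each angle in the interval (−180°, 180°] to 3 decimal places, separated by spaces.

cos θ_2 = (3.9998−2²−2²)/(2·2·2) = -0.5000; θ_2 = 120.0015° (elbow-up)
β = atan2(-1.0000,1.7320) = -30.0007°; ψ = atan2(1.7320,1.0000) = 60.0007°
θ_1 = β − ψ = -90.0015°

-90.001 120.001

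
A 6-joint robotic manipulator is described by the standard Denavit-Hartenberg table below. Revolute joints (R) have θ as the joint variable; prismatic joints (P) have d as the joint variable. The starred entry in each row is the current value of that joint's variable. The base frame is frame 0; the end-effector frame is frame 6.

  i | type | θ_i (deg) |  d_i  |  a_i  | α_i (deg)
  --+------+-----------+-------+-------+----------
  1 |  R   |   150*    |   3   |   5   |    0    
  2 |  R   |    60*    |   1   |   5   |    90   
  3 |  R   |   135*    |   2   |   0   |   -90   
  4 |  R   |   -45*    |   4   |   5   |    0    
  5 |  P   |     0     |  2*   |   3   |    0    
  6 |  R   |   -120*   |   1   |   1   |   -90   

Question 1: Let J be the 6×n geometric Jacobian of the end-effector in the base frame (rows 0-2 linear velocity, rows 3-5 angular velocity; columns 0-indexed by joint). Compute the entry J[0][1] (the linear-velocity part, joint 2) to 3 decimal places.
axis z_1 = (0.0000,0.0000,1.0000); lever o_n−o_1 = (-1.1288,8.4885,-0.6328)
cross product → J_v[:, 1] = (-8.4885,-1.1288,0.0000)
J_ω[:, 1] = z_1
entry J[0][1] = -8.4885

-8.489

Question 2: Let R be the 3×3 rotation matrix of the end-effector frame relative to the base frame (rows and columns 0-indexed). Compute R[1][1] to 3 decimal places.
-0.354

End-effector y-axis (col 1 of R) = (-0.6124,-0.3536,0.7071)
R[1][1] = -0.3536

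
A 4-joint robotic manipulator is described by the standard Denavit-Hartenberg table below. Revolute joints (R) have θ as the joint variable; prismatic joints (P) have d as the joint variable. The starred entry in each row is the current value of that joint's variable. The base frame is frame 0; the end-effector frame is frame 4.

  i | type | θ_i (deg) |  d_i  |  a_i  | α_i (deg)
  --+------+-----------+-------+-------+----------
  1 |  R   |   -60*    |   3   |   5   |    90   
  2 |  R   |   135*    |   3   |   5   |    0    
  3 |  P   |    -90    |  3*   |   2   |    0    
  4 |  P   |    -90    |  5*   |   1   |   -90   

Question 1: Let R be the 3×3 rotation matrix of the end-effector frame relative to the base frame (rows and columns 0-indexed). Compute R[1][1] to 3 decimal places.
End-effector y-axis (col 1 of R) = (0.8660,0.5000,-0.0000)
R[1][1] = 0.5000

0.500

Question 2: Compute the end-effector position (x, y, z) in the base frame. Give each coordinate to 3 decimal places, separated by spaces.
-7.733 -8.605 7.243

after link 1: o_1 = (2.5000, -4.3301, 3.0000)
after link 2: o_2 = (-1.8658, -2.7683, 6.5355)
after link 3: o_3 = (-3.7568, -5.4930, 7.9497)
after link 4: o_4 = (-7.7334, -8.6054, 7.2426)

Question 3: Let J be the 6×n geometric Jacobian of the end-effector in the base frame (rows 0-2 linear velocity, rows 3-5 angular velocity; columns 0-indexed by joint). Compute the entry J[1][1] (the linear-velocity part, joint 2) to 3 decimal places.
3.674

axis z_1 = (-0.8660,-0.5000,0.0000); lever o_n−o_1 = (-10.2334,-4.2753,4.2426)
cross product → J_v[:, 1] = (-2.1213,3.6742,-1.4142)
J_ω[:, 1] = z_1
entry J[1][1] = 3.6742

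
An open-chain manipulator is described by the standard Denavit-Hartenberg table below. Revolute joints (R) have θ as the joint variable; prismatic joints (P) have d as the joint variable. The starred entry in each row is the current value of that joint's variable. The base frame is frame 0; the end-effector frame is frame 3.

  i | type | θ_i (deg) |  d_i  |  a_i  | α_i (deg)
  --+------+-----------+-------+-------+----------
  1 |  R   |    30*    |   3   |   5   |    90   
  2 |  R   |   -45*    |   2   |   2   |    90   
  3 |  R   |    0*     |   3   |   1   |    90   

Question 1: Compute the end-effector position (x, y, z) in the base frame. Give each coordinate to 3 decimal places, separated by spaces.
after link 1: o_1 = (4.3301, 2.5000, 3.0000)
after link 2: o_2 = (6.5549, 1.4751, 1.5858)
after link 3: o_3 = (5.3301, 0.7679, -1.2426)

5.330 0.768 -1.243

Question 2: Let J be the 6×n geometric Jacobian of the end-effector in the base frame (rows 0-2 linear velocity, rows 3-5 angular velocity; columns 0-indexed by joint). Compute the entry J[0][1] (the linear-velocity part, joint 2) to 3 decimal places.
3.674

axis z_1 = (0.5000,-0.8660,0.0000); lever o_n−o_1 = (1.0000,-1.7321,-4.2426)
cross product → J_v[:, 1] = (3.6742,2.1213,0.0000)
J_ω[:, 1] = z_1
entry J[0][1] = 3.6742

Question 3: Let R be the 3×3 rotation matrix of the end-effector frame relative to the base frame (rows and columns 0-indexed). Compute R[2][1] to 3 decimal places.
-0.707

End-effector y-axis (col 1 of R) = (-0.6124,-0.3536,-0.7071)
R[2][1] = -0.7071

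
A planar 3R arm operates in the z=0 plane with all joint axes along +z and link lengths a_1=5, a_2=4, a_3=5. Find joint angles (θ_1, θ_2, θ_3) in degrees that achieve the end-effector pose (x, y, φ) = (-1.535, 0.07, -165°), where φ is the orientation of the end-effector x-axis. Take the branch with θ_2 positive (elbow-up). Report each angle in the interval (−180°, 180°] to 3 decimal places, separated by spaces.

-29.993 135.001 89.992

wrist centre = target − a_3·(cos φ, sin φ) = (3.2946, 1.3641)
cos θ_2 = (12.7153−5²−4²)/(2·5·4) = -0.7071; θ_2 = 135.0008° (elbow-up)
β = atan2(1.3641,3.2946) = 22.4913°; ψ = atan2(2.8284,2.1715) = 52.4843°
θ_1 = β − ψ = -29.9929°
θ_3 = φ − θ_1 − θ_2 = 89.9921° (wrapped to (-180°,180°])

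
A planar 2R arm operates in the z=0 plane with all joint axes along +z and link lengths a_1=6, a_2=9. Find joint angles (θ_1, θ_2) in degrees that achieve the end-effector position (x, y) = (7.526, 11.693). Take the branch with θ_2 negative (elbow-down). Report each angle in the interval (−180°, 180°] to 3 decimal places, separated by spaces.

84.469 -45.000

cos θ_2 = (193.3669−6²−9²)/(2·6·9) = 0.7071; θ_2 = -45.0005° (elbow-down)
β = atan2(11.6930,7.5260) = 57.2333°; ψ = atan2(-6.3640,12.3639) = -27.2360°
θ_1 = β − ψ = 84.4693°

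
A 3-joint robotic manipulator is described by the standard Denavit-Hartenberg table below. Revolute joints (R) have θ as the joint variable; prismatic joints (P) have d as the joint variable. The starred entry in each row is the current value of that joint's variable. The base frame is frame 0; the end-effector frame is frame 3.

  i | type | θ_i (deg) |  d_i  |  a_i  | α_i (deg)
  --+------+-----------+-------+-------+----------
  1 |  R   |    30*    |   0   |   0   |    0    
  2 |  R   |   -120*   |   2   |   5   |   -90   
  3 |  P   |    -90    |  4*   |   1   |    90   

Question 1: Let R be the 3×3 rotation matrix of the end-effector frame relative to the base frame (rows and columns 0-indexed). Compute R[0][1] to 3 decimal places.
1.000

End-effector y-axis (col 1 of R) = (1.0000,0.0000,0.0000)
R[0][1] = 1.0000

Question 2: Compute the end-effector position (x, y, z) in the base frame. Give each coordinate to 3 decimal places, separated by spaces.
after link 1: o_1 = (0.0000, 0.0000, 0.0000)
after link 2: o_2 = (0.0000, -5.0000, 2.0000)
after link 3: o_3 = (4.0000, -5.0000, 3.0000)

4.000 -5.000 3.000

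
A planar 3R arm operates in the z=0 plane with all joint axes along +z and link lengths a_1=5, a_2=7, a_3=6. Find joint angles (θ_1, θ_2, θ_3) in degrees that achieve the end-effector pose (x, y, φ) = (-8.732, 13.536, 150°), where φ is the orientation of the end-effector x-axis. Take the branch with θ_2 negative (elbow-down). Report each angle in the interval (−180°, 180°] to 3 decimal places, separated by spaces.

wrist centre = target − a_3·(cos φ, sin φ) = (-3.5358, 10.5360)
cos θ_2 = (123.5095−5²−7²)/(2·5·7) = 0.7073; θ_2 = -44.9861° (elbow-down)
β = atan2(10.5360,-3.5358) = 108.5516°; ψ = atan2(-4.9485,9.9510) = -26.4409°
θ_1 = β − ψ = 134.9924°
θ_3 = φ − θ_1 − θ_2 = 59.9936° (wrapped to (-180°,180°])

134.992 -44.986 59.994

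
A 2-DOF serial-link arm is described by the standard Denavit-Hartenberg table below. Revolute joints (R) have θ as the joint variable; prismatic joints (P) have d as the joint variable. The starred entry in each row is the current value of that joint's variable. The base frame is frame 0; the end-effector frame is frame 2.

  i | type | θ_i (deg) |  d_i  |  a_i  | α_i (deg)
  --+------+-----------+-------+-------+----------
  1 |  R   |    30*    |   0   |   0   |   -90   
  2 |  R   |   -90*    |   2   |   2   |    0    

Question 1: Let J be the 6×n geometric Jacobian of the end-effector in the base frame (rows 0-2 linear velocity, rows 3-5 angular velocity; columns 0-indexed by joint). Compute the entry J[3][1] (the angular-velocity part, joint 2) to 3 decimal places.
-0.500

axis z_1 = (-0.5000,0.8660,0.0000); lever o_n−o_1 = (-1.0000,1.7321,2.0000)
cross product → J_v[:, 1] = (1.7321,1.0000,-0.0000)
J_ω[:, 1] = z_1
entry J[3][1] = -0.5000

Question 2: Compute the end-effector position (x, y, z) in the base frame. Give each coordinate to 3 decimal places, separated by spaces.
-1.000 1.732 2.000

after link 1: o_1 = (0.0000, 0.0000, 0.0000)
after link 2: o_2 = (-1.0000, 1.7321, 2.0000)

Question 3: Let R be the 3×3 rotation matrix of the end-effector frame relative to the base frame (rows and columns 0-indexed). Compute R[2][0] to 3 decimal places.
End-effector x-axis (col 0 of R) = (0.0000,-0.0000,1.0000)
R[2][0] = 1.0000

1.000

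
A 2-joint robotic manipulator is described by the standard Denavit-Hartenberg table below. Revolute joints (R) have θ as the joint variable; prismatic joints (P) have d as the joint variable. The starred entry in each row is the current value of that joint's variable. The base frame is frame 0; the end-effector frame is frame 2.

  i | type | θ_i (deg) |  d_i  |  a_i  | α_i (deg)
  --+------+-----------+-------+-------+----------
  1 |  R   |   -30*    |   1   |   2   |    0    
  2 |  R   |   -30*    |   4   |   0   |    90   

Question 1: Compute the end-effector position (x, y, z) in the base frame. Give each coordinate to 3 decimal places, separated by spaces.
1.732 -1.000 5.000

after link 1: o_1 = (1.7321, -1.0000, 1.0000)
after link 2: o_2 = (1.7321, -1.0000, 5.0000)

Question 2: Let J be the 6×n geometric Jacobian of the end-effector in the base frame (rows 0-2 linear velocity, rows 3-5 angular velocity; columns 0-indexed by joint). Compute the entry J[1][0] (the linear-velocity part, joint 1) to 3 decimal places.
1.732

axis z_0 = ẑ; lever o_n−o_0 = (1.7321,-1.0000,5.0000)
cross product → J_v[:, 0] = (1.0000,1.7321,-0.0000)
J_ω[:, 0] = z_0
entry J[1][0] = 1.7321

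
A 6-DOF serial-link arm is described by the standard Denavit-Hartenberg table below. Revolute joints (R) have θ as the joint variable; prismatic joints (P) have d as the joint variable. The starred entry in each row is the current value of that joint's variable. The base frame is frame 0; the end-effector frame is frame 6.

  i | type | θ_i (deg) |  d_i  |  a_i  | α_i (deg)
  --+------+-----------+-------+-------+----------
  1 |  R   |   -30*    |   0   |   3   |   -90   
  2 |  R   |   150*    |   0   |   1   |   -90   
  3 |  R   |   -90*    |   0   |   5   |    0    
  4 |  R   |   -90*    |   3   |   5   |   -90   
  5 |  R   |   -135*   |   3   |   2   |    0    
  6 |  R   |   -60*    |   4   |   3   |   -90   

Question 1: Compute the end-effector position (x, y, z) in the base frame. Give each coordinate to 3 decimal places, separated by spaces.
after link 1: o_1 = (2.5981, -1.5000, 0.0000)
after link 2: o_2 = (1.8481, -1.0670, -0.5000)
after link 3: o_3 = (4.3481, 3.2631, -0.5000)
after link 4: o_4 = (6.7990, 1.8481, 4.5981)
after link 5: o_5 = (6.6260, 5.4121, 5.1157)
after link 6: o_6 = (6.7889, 9.9368, 2.9944)

6.789 9.937 2.994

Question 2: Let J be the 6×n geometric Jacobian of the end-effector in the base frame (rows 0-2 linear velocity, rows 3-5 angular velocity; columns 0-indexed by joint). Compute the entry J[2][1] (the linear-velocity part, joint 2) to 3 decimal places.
axis z_1 = (0.5000,0.8660,0.0000); lever o_n−o_1 = (4.1908,11.4368,2.9944)
cross product → J_v[:, 1] = (2.5932,-1.4972,2.0891)
J_ω[:, 1] = z_1
entry J[2][1] = 2.0891

2.089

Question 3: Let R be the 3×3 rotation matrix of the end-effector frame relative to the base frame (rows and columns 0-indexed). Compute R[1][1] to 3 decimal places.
-0.866

End-effector y-axis (col 1 of R) = (-0.5000,-0.8660,0.0000)
R[1][1] = -0.8660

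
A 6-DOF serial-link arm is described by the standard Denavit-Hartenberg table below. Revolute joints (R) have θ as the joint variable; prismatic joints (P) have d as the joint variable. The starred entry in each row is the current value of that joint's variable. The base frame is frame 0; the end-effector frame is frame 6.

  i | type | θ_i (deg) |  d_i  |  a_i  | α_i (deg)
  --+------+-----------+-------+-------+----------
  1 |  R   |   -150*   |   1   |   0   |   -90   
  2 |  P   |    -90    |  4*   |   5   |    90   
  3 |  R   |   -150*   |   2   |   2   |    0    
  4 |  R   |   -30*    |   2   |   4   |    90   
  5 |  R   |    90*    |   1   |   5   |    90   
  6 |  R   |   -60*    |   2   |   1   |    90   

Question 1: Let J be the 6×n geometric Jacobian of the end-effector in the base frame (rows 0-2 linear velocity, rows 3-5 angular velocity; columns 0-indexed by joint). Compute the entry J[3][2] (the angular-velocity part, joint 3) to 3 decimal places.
axis z_2 = (0.8660,0.5000,0.0000); lever o_n−o_2 = (7.7942,5.5000,-7.7321)
cross product → J_v[:, 2] = (-3.8660,6.6962,0.8660)
J_ω[:, 2] = z_2
entry J[3][2] = 0.8660

0.866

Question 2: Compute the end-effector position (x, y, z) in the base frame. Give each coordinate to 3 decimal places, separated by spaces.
after link 1: o_1 = (0.0000, 0.0000, 1.0000)
after link 2: o_2 = (2.0000, -3.4641, 6.0000)
after link 3: o_3 = (3.2321, -1.5981, 4.2679)
after link 4: o_4 = (4.9641, -0.5981, 0.2679)
after link 5: o_5 = (9.7942, 1.0359, 0.2679)
after link 6: o_6 = (9.7942, 2.0359, -1.7321)

9.794 2.036 -1.732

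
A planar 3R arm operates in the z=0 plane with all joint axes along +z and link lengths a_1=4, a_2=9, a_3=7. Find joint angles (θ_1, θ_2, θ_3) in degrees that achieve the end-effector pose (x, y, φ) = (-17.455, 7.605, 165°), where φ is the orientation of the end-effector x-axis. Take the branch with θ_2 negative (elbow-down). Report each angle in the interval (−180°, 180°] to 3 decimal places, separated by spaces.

-176.896 -44.998 26.894

wrist centre = target − a_3·(cos φ, sin φ) = (-10.6935, 5.7933)
cos θ_2 = (147.9133−4²−9²)/(2·4·9) = 0.7071; θ_2 = -44.9982° (elbow-down)
β = atan2(5.7933,-10.6935) = 151.5532°; ψ = atan2(-6.3638,10.3642) = -31.5506°
θ_1 = β − ψ = 183.1038°
θ_3 = φ − θ_1 − θ_2 = 26.8944° (wrapped to (-180°,180°])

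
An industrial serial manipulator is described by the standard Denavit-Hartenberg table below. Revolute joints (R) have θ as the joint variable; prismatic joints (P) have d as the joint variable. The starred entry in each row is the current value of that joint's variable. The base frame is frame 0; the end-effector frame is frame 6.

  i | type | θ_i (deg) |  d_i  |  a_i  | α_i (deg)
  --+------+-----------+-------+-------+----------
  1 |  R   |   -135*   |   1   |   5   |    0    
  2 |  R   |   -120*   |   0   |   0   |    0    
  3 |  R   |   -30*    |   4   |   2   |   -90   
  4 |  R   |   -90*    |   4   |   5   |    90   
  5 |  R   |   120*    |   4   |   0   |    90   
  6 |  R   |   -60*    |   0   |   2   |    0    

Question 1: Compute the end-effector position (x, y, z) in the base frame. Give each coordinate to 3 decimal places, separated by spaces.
after link 1: o_1 = (-3.5355, -3.5355, 1.0000)
after link 2: o_2 = (-3.5355, -3.5355, 1.0000)
after link 3: o_3 = (-3.0179, -1.6037, 5.0000)
after link 4: o_4 = (-6.8816, -0.5684, 10.0000)
after link 5: o_5 = (-7.9169, -4.4321, 10.0000)
after link 6: o_6 = (-8.3051, -2.5349, 9.5000)

-8.305 -2.535 9.500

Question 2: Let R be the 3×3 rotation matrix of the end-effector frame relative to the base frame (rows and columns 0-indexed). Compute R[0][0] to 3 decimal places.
-0.194

End-effector x-axis (col 0 of R) = (-0.1941,0.9486,-0.2500)
R[0][0] = -0.1941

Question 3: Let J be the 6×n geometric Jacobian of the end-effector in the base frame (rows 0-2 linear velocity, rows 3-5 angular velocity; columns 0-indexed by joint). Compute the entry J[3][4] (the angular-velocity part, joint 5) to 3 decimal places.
axis z_4 = (-0.2588,-0.9659,0.0000); lever o_n−o_4 = (-1.4235,-1.9665,-0.5000)
cross product → J_v[:, 4] = (0.4830,-0.1294,-0.8660)
J_ω[:, 4] = z_4
entry J[3][4] = -0.2588

-0.259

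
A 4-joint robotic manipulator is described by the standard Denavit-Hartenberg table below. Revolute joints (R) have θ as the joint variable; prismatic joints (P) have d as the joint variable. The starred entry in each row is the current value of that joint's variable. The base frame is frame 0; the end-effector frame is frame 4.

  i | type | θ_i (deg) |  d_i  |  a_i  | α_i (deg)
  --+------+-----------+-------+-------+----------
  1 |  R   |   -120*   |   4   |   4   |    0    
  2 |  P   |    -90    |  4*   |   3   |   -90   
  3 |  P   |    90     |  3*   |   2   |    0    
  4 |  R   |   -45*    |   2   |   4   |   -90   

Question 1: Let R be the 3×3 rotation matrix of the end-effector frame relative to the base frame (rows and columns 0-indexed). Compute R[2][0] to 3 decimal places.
-0.707

End-effector x-axis (col 0 of R) = (-0.6124,0.3536,-0.7071)
R[2][0] = -0.7071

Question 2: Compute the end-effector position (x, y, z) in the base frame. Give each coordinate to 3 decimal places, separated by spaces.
after link 1: o_1 = (-2.0000, -3.4641, 4.0000)
after link 2: o_2 = (-4.5981, -1.9641, 8.0000)
after link 3: o_3 = (-6.0981, -4.5622, 6.0000)
after link 4: o_4 = (-9.5476, -4.8800, 3.1716)

-9.548 -4.880 3.172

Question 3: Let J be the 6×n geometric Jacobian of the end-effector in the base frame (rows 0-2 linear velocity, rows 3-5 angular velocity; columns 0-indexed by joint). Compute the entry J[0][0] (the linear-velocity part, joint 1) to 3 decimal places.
4.880

axis z_0 = ẑ; lever o_n−o_0 = (-9.5476,-4.8800,3.1716)
cross product → J_v[:, 0] = (4.8800,-9.5476,0.0000)
J_ω[:, 0] = z_0
entry J[0][0] = 4.8800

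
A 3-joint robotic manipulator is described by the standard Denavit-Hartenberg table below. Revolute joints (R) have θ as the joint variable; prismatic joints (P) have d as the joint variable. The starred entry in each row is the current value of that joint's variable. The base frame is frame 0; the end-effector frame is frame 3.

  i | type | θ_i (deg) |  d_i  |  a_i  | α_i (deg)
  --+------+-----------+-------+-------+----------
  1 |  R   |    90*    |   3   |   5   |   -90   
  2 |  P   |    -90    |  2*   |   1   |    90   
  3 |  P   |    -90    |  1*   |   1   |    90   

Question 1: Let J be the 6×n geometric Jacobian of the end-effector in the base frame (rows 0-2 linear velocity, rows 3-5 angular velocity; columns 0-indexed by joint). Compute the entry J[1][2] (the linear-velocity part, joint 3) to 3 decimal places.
-1.000

prismatic axis z_2 = (-0.0000,-1.0000,0.0000)
J_v[:, 2] = z_2; J_ω[:, 2] = (0,0,0)
entry J[1][2] = -1.0000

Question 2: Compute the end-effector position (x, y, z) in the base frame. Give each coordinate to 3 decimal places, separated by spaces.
after link 1: o_1 = (0.0000, 5.0000, 3.0000)
after link 2: o_2 = (-2.0000, 5.0000, 4.0000)
after link 3: o_3 = (-1.0000, 4.0000, 4.0000)

-1.000 4.000 4.000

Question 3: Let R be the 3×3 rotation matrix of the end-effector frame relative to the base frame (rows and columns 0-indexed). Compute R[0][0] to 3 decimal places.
End-effector x-axis (col 0 of R) = (1.0000,-0.0000,0.0000)
R[0][0] = 1.0000

1.000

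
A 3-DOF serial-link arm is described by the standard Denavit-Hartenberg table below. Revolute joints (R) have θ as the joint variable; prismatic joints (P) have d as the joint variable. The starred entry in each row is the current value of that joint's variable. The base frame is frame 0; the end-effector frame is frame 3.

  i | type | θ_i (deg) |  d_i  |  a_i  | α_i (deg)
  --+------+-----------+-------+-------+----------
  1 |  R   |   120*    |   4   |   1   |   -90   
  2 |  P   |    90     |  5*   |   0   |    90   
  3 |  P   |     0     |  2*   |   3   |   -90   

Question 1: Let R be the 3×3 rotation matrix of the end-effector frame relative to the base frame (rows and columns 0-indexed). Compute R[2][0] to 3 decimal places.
-1.000

End-effector x-axis (col 0 of R) = (-0.0000,0.0000,-1.0000)
R[2][0] = -1.0000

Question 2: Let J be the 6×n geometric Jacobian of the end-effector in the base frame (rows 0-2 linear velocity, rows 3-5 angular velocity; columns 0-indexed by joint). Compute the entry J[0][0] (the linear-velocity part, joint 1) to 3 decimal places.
-0.098

axis z_0 = ẑ; lever o_n−o_0 = (-5.8301,0.0981,1.0000)
cross product → J_v[:, 0] = (-0.0981,-5.8301,0.0000)
J_ω[:, 0] = z_0
entry J[0][0] = -0.0981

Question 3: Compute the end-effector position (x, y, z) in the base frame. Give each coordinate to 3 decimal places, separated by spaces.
after link 1: o_1 = (-0.5000, 0.8660, 4.0000)
after link 2: o_2 = (-4.8301, -1.6340, 4.0000)
after link 3: o_3 = (-5.8301, 0.0981, 1.0000)

-5.830 0.098 1.000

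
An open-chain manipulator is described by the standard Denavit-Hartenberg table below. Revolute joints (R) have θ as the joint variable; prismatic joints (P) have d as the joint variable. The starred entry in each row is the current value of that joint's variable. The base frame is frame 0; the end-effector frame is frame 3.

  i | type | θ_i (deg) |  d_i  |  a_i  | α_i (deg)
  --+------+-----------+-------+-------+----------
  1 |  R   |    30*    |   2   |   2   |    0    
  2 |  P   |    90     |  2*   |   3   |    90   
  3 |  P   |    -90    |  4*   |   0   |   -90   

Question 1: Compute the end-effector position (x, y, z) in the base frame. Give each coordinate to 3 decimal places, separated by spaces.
3.696 5.598 4.000

after link 1: o_1 = (1.7321, 1.0000, 2.0000)
after link 2: o_2 = (0.2321, 3.5981, 4.0000)
after link 3: o_3 = (3.6962, 5.5981, 4.0000)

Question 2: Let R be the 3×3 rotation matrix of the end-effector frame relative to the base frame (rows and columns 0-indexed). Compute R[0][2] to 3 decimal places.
End-effector z-axis (col 2 of R) = (-0.5000,0.8660,0.0000)
R[0][2] = -0.5000

-0.500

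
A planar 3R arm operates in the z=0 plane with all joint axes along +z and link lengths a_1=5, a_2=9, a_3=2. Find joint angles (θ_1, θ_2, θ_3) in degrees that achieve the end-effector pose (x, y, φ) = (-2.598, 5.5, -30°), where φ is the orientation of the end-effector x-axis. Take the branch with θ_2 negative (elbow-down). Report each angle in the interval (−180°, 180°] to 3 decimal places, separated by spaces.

-150.000 -120.000 -120.000

wrist centre = target − a_3·(cos φ, sin φ) = (-4.3301, 6.5000)
cos θ_2 = (60.9993−5²−9²)/(2·5·9) = -0.5000; θ_2 = -120.0005° (elbow-down)
β = atan2(6.5000,-4.3301) = 123.6700°; ψ = atan2(-7.7942,0.4999) = -86.3300°
θ_1 = β − ψ = 210.0000°
θ_3 = φ − θ_1 − θ_2 = -119.9995° (wrapped to (-180°,180°])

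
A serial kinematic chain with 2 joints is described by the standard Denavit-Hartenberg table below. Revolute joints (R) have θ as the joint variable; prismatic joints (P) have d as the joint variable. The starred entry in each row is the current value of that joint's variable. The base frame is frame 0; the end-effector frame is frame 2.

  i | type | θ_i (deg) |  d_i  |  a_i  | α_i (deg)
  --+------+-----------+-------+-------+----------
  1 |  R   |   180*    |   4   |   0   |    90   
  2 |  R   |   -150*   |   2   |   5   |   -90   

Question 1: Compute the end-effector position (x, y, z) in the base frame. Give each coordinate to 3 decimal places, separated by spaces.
after link 1: o_1 = (0.0000, 0.0000, 4.0000)
after link 2: o_2 = (4.3301, 2.0000, 1.5000)

4.330 2.000 1.500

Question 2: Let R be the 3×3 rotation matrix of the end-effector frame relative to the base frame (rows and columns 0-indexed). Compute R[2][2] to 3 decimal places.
End-effector z-axis (col 2 of R) = (-0.5000,0.0000,-0.8660)
R[2][2] = -0.8660

-0.866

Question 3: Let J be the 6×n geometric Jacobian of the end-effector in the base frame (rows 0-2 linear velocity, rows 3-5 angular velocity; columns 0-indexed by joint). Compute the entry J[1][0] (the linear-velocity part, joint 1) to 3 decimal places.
axis z_0 = ẑ; lever o_n−o_0 = (4.3301,2.0000,1.5000)
cross product → J_v[:, 0] = (-2.0000,4.3301,0.0000)
J_ω[:, 0] = z_0
entry J[1][0] = 4.3301

4.330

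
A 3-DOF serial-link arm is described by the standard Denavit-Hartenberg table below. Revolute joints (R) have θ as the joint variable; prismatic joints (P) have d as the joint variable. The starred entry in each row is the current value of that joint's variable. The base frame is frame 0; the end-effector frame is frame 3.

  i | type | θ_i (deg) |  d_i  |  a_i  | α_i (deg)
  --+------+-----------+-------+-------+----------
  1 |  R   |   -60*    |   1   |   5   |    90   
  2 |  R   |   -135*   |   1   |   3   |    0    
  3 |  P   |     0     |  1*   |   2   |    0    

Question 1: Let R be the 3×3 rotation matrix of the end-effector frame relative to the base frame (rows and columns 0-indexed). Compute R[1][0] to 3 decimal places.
End-effector x-axis (col 0 of R) = (-0.3536,0.6124,-0.7071)
R[1][0] = 0.6124

0.612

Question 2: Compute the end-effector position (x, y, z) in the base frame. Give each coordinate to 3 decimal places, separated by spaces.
after link 1: o_1 = (2.5000, -4.3301, 1.0000)
after link 2: o_2 = (0.5733, -2.9930, -1.1213)
after link 3: o_3 = (-0.9998, -2.2683, -2.5355)

-1.000 -2.268 -2.536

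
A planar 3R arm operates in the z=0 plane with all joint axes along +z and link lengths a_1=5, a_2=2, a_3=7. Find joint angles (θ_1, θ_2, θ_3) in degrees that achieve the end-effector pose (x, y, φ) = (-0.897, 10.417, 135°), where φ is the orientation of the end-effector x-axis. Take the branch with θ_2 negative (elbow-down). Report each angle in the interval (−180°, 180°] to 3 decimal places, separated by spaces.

wrist centre = target − a_3·(cos φ, sin φ) = (4.0527, 5.4673)
cos θ_2 = (46.3156−5²−2²)/(2·5·2) = 0.8658; θ_2 = -30.0280° (elbow-down)
β = atan2(5.4673,4.0527) = 53.4513°; ψ = atan2(-1.0008,6.7316) = -8.4568°
θ_1 = β − ψ = 61.9081°
θ_3 = φ − θ_1 − θ_2 = 103.1199° (wrapped to (-180°,180°])

61.908 -30.028 103.120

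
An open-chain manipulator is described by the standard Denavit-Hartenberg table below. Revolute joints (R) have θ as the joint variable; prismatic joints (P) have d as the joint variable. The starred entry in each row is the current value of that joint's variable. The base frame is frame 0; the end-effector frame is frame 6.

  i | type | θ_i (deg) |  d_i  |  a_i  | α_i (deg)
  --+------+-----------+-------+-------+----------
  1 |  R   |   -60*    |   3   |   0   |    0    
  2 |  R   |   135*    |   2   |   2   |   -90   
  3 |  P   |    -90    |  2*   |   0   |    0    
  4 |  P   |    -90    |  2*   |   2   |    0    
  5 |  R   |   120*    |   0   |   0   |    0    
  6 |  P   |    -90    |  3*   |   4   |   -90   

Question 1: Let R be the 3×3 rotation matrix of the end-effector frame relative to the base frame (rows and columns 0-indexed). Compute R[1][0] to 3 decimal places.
End-effector x-axis (col 0 of R) = (-0.2241,-0.8365,0.5000)
R[1][0] = -0.8365

-0.837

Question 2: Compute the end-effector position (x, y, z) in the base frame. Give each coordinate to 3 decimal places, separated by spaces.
after link 1: o_1 = (0.0000, 0.0000, 3.0000)
after link 2: o_2 = (0.5176, 1.9319, 5.0000)
after link 3: o_3 = (-1.4142, 2.4495, 5.0000)
after link 4: o_4 = (-3.8637, 1.0353, 5.0000)
after link 5: o_5 = (-3.8637, 1.0353, 5.0000)
after link 6: o_6 = (-7.6581, -1.5343, 7.0000)

-7.658 -1.534 7.000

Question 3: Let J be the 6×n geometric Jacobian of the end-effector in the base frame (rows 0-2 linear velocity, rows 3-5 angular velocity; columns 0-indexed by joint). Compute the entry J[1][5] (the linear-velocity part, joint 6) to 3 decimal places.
0.259

prismatic axis z_5 = (-0.9659,0.2588,0.0000)
J_v[:, 5] = z_5; J_ω[:, 5] = (0,0,0)
entry J[1][5] = 0.2588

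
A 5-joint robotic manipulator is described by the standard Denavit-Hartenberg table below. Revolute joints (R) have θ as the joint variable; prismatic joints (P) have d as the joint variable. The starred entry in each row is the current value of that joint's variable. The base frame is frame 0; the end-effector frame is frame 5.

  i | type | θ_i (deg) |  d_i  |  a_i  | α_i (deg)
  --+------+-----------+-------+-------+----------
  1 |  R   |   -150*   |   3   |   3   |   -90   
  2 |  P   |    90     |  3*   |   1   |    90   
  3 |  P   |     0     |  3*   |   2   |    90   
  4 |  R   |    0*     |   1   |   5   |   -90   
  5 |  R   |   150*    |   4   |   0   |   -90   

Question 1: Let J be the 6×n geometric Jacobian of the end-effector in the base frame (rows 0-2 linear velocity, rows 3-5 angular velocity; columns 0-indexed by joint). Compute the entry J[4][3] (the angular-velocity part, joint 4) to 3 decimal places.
axis z_3 = (-0.5000,0.8660,-0.0000); lever o_n−o_3 = (-3.9641,-1.1340,-5.0000)
cross product → J_v[:, 3] = (-4.3301,-2.5000,4.0000)
J_ω[:, 3] = z_3
entry J[4][3] = 0.8660

0.866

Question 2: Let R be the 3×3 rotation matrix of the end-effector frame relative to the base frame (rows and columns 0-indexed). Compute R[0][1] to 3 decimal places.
0.866

End-effector y-axis (col 1 of R) = (0.8660,0.5000,-0.0000)
R[0][1] = 0.8660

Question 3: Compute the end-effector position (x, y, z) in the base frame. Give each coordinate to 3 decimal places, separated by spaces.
after link 1: o_1 = (-2.5981, -1.5000, 3.0000)
after link 2: o_2 = (-1.0981, -4.0981, 2.0000)
after link 3: o_3 = (-3.6962, -5.5981, 0.0000)
after link 4: o_4 = (-4.1962, -4.7321, -5.0000)
after link 5: o_5 = (-7.6603, -6.7321, -5.0000)

-7.660 -6.732 -5.000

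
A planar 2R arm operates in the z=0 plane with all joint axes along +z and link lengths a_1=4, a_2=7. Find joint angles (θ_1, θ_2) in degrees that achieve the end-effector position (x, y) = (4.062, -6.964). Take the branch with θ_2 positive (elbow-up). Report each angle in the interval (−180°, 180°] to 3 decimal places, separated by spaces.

-120.003 90.003

cos θ_2 = (64.9971−4²−7²)/(2·4·7) = -0.0001; θ_2 = 90.0029° (elbow-up)
β = atan2(-6.9640,4.0620) = -59.7456°; ψ = atan2(7.0000,3.9996) = 60.2573°
θ_1 = β − ψ = -120.0029°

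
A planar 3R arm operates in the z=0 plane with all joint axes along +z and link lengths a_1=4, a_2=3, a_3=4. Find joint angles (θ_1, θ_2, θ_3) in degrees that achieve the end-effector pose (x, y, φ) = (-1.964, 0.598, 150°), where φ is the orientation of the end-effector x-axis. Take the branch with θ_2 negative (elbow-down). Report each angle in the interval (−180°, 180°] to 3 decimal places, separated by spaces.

wrist centre = target − a_3·(cos φ, sin φ) = (1.5001, -1.4020)
cos θ_2 = (4.2159−4²−3²)/(2·4·3) = -0.8660; θ_2 = -149.9975° (elbow-down)
β = atan2(-1.4020,1.5001) = -43.0639°; ψ = atan2(-1.5001,1.4020) = -46.9365°
θ_1 = β − ψ = 3.8726°
θ_3 = φ − θ_1 − θ_2 = -63.8750° (wrapped to (-180°,180°])

3.873 -149.998 -63.875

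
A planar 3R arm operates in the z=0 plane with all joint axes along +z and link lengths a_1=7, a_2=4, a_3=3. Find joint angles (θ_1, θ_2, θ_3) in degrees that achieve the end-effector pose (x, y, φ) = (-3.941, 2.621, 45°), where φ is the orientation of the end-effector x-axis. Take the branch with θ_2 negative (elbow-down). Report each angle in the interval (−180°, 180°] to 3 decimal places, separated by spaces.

-149.997 -119.998 -45.005

wrist centre = target − a_3·(cos φ, sin φ) = (-6.0623, 0.4997)
cos θ_2 = (37.0014−7²−4²)/(2·7·4) = -0.5000; θ_2 = -119.9983° (elbow-down)
β = atan2(0.4997,-6.0623) = 175.2881°; ψ = atan2(-3.4642,5.0001) = -34.7149°
θ_1 = β − ψ = 210.0030°
θ_3 = φ − θ_1 − θ_2 = -45.0047° (wrapped to (-180°,180°])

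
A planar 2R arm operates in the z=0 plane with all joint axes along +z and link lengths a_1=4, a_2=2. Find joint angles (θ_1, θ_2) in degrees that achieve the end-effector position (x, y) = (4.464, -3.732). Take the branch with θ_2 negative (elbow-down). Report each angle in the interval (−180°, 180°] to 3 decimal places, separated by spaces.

-29.997 -30.009

cos θ_2 = (33.8551−4²−2²)/(2·4·2) = 0.8659; θ_2 = -30.0092° (elbow-down)
β = atan2(-3.7320,4.4640) = -39.8963°; ψ = atan2(-1.0003,5.7319) = -9.8991°
θ_1 = β − ψ = -29.9973°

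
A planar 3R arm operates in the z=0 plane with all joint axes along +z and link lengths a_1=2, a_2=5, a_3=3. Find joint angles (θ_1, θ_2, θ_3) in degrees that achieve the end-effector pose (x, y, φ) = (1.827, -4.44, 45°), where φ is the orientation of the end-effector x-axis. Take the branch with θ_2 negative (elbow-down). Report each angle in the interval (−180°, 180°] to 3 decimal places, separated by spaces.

wrist centre = target − a_3·(cos φ, sin φ) = (-0.2943, -6.5613)
cos θ_2 = (43.1375−2²−5²)/(2·2·5) = 0.7069; θ_2 = -45.0186° (elbow-down)
β = atan2(-6.5613,-0.2943) = -92.5684°; ψ = atan2(-3.5367,5.5344) = -32.5801°
θ_1 = β − ψ = -59.9883°
θ_3 = φ − θ_1 − θ_2 = 150.0069° (wrapped to (-180°,180°])

-59.988 -45.019 150.007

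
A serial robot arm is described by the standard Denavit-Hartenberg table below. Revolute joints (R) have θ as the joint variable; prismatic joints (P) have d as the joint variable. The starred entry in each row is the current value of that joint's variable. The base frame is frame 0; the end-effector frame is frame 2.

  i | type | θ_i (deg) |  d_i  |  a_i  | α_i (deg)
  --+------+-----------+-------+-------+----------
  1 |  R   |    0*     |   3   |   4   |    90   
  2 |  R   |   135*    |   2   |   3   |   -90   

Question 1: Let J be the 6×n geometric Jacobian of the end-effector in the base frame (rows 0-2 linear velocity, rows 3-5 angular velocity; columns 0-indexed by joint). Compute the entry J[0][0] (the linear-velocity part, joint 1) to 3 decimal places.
2.000

axis z_0 = ẑ; lever o_n−o_0 = (1.8787,-2.0000,5.1213)
cross product → J_v[:, 0] = (2.0000,1.8787,-0.0000)
J_ω[:, 0] = z_0
entry J[0][0] = 2.0000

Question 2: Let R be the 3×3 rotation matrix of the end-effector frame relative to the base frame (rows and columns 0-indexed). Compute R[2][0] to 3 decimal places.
0.707

End-effector x-axis (col 0 of R) = (-0.7071,0.0000,0.7071)
R[2][0] = 0.7071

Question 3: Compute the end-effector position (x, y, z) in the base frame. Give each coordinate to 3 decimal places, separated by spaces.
1.879 -2.000 5.121

after link 1: o_1 = (4.0000, 0.0000, 3.0000)
after link 2: o_2 = (1.8787, -2.0000, 5.1213)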